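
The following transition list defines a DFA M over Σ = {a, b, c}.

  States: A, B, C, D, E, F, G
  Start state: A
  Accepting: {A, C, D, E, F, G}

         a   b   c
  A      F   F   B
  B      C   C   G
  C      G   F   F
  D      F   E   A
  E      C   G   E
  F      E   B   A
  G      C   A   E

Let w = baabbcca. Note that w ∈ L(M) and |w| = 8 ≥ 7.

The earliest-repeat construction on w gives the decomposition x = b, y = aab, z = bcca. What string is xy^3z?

baabaabaabbcca

xy^3z = b·aab·aab·aab·bcca = baabaabaabbcca.
Reading y = aab takes M from F back to F, so after x·y·y·y the machine is still in F, and z then leads to the accepting state C. Hence baabaabaabbcca ∈ L(M).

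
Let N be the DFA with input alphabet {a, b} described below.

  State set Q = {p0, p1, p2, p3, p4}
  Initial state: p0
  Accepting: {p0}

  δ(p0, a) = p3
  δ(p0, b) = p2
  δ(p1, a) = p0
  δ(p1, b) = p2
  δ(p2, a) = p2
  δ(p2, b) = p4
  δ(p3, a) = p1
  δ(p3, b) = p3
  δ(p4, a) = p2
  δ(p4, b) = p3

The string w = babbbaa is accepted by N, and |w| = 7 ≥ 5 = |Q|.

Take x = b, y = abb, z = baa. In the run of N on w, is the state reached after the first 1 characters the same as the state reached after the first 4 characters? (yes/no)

Run of N on the first 4 characters of w = b a b b:
  step 0: p0  (start)
  step 1: p2  (read b: p0→p2)
  step 2: p2  (read a: p2→p2)
  step 3: p4  (read b: p2→p4)
  step 4: p3  (read b: p4→p3)

After x (step 1): p2. After xy (step 4): p3.
They differ (p2 ≠ p3), so y is not a cycle from the state after x; this split is not the one the pumping-lemma construction produces, and pumping y need not keep the string in L(N).

no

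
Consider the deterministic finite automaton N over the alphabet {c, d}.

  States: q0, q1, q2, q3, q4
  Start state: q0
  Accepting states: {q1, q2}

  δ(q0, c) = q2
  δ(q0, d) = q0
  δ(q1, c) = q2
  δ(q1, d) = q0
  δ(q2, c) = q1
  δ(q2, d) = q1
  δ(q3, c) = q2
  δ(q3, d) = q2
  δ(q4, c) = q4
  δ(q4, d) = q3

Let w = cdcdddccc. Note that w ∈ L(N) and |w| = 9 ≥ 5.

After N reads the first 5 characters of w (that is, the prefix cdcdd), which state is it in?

q0

Run of N on the first 5 characters of w = c d c d d:
  step 0: q0  (start)
  step 1: q2  (read c: q0→q2)
  step 2: q1  (read d: q2→q1)
  step 3: q2  (read c: q1→q2)
  step 4: q1  (read d: q2→q1)
  step 5: q0  (read d: q1→q0)

After reading 5 characters, N is in state q0.
(This kind of state-tracing is the core of the pumping-lemma construction: with 5 states, pigeonhole forces a repeat within the first 5 steps.)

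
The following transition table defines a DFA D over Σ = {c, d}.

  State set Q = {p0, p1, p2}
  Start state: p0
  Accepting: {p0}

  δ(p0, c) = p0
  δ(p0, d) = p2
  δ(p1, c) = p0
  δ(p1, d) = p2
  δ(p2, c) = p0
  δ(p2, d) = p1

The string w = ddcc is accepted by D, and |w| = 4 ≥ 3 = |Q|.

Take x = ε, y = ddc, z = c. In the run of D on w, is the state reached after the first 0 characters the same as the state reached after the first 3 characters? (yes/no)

yes

Run of D on the first 3 characters of w = d d c:
  step 0: p0  (start)
  step 1: p2  (read d: p0→p2)
  step 2: p1  (read d: p2→p1)
  step 3: p0  (read c: p1→p0)

After x (step 0): p0. After xy (step 3): p0.
They match, so y = ddc drives D around a cycle from p0 back to itself; pumping y any number of times keeps D in p0 before reading z, and xyⁱz ∈ L(D) for every i ≥ 0.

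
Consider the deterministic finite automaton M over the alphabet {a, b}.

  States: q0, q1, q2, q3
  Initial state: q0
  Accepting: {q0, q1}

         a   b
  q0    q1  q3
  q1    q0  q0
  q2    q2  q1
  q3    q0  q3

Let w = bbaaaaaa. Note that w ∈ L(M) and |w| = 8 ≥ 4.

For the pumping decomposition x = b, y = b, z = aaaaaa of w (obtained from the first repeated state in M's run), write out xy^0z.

xy⁰z = xz = b·aaaaaa = baaaaaa.
Reading y = b takes M from q3 back to q3, so after x the machine is still in q3, and z then leads to the accepting state q1. Hence baaaaaa ∈ L(M).

baaaaaa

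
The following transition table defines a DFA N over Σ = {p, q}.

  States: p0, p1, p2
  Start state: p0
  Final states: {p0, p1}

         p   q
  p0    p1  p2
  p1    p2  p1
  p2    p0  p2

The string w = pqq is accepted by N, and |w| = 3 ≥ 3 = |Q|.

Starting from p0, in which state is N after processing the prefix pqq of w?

p1

State sequence: p0 -p-> p1 -q-> p1 -q-> p1

After reading 3 characters, N is in state p1.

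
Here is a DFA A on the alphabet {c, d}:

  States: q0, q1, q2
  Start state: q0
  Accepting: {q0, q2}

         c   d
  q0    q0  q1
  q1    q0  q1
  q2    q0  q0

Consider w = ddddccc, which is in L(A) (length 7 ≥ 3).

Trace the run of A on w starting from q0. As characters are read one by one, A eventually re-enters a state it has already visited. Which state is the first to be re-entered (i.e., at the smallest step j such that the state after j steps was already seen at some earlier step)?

Run of A on w = d d d d c c c:
  step 0: q0  (start)
  step 1: q1  (read d: q0→q1)
  step 2: q1  (read d: q1→q1)   ← first repeat (q1 seen earlier)
  step 3: q1  (read d: q1→q1)
  step 4: q1  (read d: q1→q1)
  step 5: q0  (read c: q1→q0)
  step 6: q0  (read c: q0→q0)
  step 7: q0  (read c: q0→q0)

The earliest repeat is at step j = 2: A is in q1, which it already visited at step i = 1.
With |Q| = 3, pigeonhole forces a state repeat no later than step 3; the substring read between the first and second visits to that state can be pumped.

q1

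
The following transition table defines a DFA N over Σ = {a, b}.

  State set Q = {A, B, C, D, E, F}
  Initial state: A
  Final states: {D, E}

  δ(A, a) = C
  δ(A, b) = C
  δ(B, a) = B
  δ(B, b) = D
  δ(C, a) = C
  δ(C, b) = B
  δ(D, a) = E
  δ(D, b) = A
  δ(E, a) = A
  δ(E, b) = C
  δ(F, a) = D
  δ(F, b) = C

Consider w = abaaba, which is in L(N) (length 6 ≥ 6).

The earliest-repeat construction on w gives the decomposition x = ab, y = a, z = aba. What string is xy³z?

xy^3z = ab·a·a·a·aba = abaaaaba.
Reading y = a takes N from B back to B, so after x·y·y·y the machine is still in B, and z then leads to the accepting state E. Hence abaaaaba ∈ L(N).

abaaaaba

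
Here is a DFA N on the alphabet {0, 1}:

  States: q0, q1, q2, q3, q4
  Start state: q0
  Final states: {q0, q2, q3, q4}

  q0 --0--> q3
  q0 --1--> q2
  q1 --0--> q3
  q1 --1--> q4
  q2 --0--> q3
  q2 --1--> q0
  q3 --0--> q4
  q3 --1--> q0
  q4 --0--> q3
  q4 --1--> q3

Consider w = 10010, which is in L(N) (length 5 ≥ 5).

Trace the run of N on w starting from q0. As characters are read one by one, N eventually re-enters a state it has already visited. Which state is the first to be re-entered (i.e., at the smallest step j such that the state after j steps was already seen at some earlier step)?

q3

State sequence: q0 -1-> q2 -0-> q3 -0-> q4 -1-> q3 -0-> q4
First repeat at step 4: q3 was already visited.

The earliest repeat is at step j = 4: N is in q3, which it already visited at step i = 2.
With |Q| = 5, pigeonhole forces a state repeat no later than step 5; the substring read between the first and second visits to that state can be pumped.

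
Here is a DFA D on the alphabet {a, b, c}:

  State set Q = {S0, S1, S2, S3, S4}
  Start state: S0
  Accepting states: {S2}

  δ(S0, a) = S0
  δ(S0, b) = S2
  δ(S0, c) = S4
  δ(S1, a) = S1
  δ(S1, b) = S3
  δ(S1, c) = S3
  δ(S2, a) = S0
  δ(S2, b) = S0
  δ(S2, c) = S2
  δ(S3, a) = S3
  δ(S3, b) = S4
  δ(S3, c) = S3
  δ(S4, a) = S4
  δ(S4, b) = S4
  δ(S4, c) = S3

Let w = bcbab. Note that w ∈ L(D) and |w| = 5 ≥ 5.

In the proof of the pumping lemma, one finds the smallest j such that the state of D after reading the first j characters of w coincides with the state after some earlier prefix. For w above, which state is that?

State sequence: S0 -b-> S2 -c-> S2 -b-> S0 -a-> S0 -b-> S2
First repeat at step 2: S2 was already visited.

The earliest repeat is at step j = 2: D is in S2, which it already visited at step i = 1.
The DFA has 5 states, so the proof of the pumping lemma guarantees a repeated state among the first 5+1 visited; the segment between the two visits is the pumpable y.

S2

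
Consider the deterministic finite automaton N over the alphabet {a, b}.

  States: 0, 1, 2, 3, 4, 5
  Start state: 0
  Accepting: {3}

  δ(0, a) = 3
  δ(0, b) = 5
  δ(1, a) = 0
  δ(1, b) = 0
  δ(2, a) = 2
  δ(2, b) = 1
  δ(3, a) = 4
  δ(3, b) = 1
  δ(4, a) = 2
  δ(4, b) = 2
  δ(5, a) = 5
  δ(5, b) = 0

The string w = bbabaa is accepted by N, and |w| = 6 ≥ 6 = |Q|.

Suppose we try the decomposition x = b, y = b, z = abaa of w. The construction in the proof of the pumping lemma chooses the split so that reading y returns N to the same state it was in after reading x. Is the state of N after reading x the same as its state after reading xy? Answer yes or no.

no

State sequence: 0 -b-> 5 -b-> 0

After x (step 1): 5. After xy (step 2): 0.
They differ (5 ≠ 0), so y is not a cycle from the state after x; this split is not the one the pumping-lemma construction produces, and pumping y need not keep the string in L(N).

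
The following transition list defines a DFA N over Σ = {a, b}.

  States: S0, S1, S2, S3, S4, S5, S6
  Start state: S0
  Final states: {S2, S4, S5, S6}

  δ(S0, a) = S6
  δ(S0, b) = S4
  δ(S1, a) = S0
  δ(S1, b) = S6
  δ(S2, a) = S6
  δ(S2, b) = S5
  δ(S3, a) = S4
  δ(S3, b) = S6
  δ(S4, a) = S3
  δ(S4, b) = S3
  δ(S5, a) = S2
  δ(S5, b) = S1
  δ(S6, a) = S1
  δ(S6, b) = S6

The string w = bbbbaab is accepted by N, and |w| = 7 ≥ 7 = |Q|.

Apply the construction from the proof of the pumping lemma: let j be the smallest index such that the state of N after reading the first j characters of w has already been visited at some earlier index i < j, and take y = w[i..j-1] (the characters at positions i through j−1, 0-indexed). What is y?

b

Run of N on w = b b b b a a b:
  step 0: S0  (start)
  step 1: S4  (read b: S0→S4)
  step 2: S3  (read b: S4→S3)
  step 3: S6  (read b: S3→S6)
  step 4: S6  (read b: S6→S6)   ← first repeat (S6 seen earlier)
  step 5: S1  (read a: S6→S1)
  step 6: S0  (read a: S1→S0)
  step 7: S4  (read b: S0→S4)

So i = 3, j = 4, giving x = w[0:3] = bbb, y = w[3:4] = b, z = w[4:7] = aab.
Check: |xy| = 4 ≤ 7 and |y| = 1 ≥ 1. Reading y takes N from S6 back to S6, so every xyⁱz is accepted.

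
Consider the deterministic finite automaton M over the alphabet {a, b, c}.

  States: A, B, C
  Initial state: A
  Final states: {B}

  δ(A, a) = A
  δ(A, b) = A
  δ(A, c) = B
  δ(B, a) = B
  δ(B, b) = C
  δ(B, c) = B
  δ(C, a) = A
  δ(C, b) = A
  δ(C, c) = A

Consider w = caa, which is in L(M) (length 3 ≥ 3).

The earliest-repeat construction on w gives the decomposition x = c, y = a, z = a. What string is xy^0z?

ca

xy⁰z = xz = c·a = ca.
Reading y = a takes M from B back to B, so after x the machine is still in B, and z then leads to the accepting state B. Hence ca ∈ L(M).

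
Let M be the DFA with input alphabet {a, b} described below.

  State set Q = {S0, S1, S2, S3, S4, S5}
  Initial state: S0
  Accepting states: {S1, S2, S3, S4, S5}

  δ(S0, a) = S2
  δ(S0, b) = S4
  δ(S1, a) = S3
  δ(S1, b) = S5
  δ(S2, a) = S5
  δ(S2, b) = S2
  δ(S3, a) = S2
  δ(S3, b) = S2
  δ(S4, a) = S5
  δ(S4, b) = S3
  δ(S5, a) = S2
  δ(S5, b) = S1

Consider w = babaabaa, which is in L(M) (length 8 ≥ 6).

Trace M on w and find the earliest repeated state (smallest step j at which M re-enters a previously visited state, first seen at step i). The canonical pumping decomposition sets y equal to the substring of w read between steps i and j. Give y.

Run of M on w = b a b a a b a a:
  step 0: S0  (start)
  step 1: S4  (read b: S0→S4)
  step 2: S5  (read a: S4→S5)
  step 3: S1  (read b: S5→S1)
  step 4: S3  (read a: S1→S3)
  step 5: S2  (read a: S3→S2)
  step 6: S2  (read b: S2→S2)   ← first repeat (S2 seen earlier)
  step 7: S5  (read a: S2→S5)
  step 8: S2  (read a: S5→S2)

So i = 5, j = 6, giving x = w[0:5] = babaa, y = w[5:6] = b, z = w[6:8] = aa.
Check: |xy| = 6 ≤ 6 and |y| = 1 ≥ 1. Reading y takes M from S2 back to S2, so every xyⁱz is accepted.

b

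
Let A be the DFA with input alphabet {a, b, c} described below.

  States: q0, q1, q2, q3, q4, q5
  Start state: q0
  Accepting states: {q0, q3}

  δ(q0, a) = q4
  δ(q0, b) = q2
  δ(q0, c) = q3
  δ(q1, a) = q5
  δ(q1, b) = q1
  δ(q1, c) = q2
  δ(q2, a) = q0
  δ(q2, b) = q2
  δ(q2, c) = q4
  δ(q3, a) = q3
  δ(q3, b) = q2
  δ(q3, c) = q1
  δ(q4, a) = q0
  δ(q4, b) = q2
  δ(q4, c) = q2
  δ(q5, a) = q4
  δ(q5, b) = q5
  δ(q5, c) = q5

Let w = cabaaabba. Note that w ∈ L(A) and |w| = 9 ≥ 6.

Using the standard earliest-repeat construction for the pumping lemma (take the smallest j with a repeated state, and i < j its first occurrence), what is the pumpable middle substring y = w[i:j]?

State sequence: q0 -c-> q3 -a-> q3 -b-> q2 -a-> q0 -a-> q4 -a-> q0 -b-> q2 -b-> q2 -a-> q0
First repeat at step 2: q3 was already visited.

So i = 1, j = 2, giving x = w[0:1] = c, y = w[1:2] = a, z = w[2:9] = baaabba.
Check: |xy| = 2 ≤ 6 and |y| = 1 ≥ 1. Reading y takes A from q3 back to q3, so every xyⁱz is accepted.

a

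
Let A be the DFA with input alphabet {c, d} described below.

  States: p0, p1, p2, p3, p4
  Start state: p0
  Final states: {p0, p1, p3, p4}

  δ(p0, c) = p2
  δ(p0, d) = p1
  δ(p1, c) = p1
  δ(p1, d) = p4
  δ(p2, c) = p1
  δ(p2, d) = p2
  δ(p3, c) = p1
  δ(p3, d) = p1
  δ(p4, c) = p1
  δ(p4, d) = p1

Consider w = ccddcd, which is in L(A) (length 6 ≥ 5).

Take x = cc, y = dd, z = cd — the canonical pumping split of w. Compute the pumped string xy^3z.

xy^3z = cc·dd·dd·dd·cd = ccddddddcd.
Reading y = dd takes A from p1 back to p1, so after x·y·y·y the machine is still in p1, and z then leads to the accepting state p4. Hence ccddddddcd ∈ L(A).

ccddddddcd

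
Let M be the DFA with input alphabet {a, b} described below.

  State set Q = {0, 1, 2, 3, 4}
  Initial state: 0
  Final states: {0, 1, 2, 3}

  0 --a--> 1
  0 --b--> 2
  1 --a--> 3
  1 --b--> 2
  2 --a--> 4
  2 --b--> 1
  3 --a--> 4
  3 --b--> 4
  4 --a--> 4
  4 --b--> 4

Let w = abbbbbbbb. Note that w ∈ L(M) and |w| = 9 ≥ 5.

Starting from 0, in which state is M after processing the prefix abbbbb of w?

2

Run of M on the first 6 characters of w = a b b b b b:
  step 0: 0  (start)
  step 1: 1  (read a: 0→1)
  step 2: 2  (read b: 1→2)
  step 3: 1  (read b: 2→1)
  step 4: 2  (read b: 1→2)
  step 5: 1  (read b: 2→1)
  step 6: 2  (read b: 1→2)

After reading 6 characters, M is in state 2.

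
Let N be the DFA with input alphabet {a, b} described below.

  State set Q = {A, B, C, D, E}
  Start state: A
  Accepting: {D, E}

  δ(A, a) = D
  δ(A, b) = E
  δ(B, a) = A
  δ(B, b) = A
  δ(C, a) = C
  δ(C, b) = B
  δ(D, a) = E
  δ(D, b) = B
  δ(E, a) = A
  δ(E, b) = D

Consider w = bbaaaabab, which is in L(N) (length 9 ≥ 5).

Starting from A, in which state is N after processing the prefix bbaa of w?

A

State sequence: A -b-> E -b-> D -a-> E -a-> A

After reading 4 characters, N is in state A.
(This kind of state-tracing is the core of the pumping-lemma construction: with 5 states, pigeonhole forces a repeat within the first 5 steps.)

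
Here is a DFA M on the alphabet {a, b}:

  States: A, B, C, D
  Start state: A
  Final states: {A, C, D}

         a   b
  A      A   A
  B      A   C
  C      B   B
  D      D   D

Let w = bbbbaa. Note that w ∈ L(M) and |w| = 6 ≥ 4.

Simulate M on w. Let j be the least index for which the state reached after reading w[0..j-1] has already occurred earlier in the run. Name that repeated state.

State sequence: A -b-> A -b-> A -b-> A -b-> A -a-> A -a-> A
First repeat at step 1: A was already visited.

The earliest repeat is at step j = 1: M is in A, which it already visited at step i = 0.
With |Q| = 4, pigeonhole forces a state repeat no later than step 4; the substring read between the first and second visits to that state can be pumped.

A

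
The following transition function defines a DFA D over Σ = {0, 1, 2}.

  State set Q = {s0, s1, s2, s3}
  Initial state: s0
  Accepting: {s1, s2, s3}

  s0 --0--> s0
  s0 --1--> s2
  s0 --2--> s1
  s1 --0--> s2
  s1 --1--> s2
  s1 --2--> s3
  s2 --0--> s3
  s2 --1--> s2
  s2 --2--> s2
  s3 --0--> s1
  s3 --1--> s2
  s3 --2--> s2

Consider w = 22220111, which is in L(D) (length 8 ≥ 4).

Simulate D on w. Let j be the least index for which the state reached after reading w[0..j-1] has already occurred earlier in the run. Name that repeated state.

Run of D on w = 2 2 2 2 0 1 1 1:
  step 0: s0  (start)
  step 1: s1  (read 2: s0→s1)
  step 2: s3  (read 2: s1→s3)
  step 3: s2  (read 2: s3→s2)
  step 4: s2  (read 2: s2→s2)   ← first repeat (s2 seen earlier)
  step 5: s3  (read 0: s2→s3)
  step 6: s2  (read 1: s3→s2)
  step 7: s2  (read 1: s2→s2)
  step 8: s2  (read 1: s2→s2)

The earliest repeat is at step j = 4: D is in s2, which it already visited at step i = 3.

s2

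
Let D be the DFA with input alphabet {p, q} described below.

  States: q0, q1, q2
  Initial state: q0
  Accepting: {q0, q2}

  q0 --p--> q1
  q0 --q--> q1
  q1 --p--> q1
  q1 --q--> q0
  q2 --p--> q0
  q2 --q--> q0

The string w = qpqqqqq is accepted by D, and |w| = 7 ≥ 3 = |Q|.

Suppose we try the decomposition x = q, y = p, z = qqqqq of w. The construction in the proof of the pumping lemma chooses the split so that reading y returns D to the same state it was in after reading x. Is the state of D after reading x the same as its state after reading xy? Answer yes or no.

yes

State sequence: q0 -q-> q1 -p-> q1

After x (step 1): q1. After xy (step 2): q1.
They match, so y = p drives D around a cycle from q1 back to itself; pumping y any number of times keeps D in q1 before reading z, and xyⁱz ∈ L(D) for every i ≥ 0.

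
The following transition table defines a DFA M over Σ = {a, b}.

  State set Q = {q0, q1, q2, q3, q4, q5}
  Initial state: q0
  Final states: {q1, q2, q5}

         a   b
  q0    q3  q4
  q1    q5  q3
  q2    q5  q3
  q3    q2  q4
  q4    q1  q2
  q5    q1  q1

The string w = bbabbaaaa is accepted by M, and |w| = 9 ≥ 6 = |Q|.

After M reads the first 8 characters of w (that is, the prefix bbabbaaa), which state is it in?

Run of M on the first 8 characters of w = b b a b b a a a:
  step 0: q0  (start)
  step 1: q4  (read b: q0→q4)
  step 2: q2  (read b: q4→q2)
  step 3: q5  (read a: q2→q5)
  step 4: q1  (read b: q5→q1)
  step 5: q3  (read b: q1→q3)
  step 6: q2  (read a: q3→q2)
  step 7: q5  (read a: q2→q5)
  step 8: q1  (read a: q5→q1)

After reading 8 characters, M is in state q1.

q1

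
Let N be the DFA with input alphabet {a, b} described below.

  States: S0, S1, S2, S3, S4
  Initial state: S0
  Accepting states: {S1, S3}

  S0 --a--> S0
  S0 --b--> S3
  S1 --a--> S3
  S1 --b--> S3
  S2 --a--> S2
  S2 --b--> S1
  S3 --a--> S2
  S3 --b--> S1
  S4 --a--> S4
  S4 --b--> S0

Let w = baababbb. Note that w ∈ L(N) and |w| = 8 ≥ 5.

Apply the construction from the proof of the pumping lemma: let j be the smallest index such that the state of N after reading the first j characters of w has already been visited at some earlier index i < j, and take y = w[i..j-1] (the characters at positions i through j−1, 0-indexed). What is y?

a

State sequence: S0 -b-> S3 -a-> S2 -a-> S2 -b-> S1 -a-> S3 -b-> S1 -b-> S3 -b-> S1
First repeat at step 3: S2 was already visited.

So i = 2, j = 3, giving x = w[0:2] = ba, y = w[2:3] = a, z = w[3:8] = babbb.
Check: |xy| = 3 ≤ 5 and |y| = 1 ≥ 1. Reading y takes N from S2 back to S2, so every xyⁱz is accepted.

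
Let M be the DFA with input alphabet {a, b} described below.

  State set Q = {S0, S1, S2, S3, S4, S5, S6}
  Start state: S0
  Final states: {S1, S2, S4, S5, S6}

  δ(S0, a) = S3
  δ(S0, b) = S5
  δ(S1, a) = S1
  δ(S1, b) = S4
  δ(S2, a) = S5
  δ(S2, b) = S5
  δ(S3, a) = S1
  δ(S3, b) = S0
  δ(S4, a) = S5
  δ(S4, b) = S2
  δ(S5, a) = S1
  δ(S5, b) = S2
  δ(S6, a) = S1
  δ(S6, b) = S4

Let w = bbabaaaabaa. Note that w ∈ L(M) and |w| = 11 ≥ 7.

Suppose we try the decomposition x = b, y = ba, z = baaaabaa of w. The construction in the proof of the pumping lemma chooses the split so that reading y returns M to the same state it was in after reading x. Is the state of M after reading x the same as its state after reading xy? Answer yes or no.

State sequence: S0 -b-> S5 -b-> S2 -a-> S5

After x (step 1): S5. After xy (step 3): S5.
They match, so y = ba drives M around a cycle from S5 back to itself; pumping y any number of times keeps M in S5 before reading z, and xyⁱz ∈ L(M) for every i ≥ 0.

yes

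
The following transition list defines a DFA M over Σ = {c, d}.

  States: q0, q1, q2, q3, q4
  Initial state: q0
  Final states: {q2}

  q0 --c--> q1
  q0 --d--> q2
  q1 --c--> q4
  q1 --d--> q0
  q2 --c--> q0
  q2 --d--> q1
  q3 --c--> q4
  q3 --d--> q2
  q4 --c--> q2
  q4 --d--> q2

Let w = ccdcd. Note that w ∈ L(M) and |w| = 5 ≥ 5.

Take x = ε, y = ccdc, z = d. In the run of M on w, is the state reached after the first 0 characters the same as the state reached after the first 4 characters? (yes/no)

State sequence: q0 -c-> q1 -c-> q4 -d-> q2 -c-> q0

After x (step 0): q0. After xy (step 4): q0.
They match, so y = ccdc drives M around a cycle from q0 back to itself; pumping y any number of times keeps M in q0 before reading z, and xyⁱz ∈ L(M) for every i ≥ 0.

yes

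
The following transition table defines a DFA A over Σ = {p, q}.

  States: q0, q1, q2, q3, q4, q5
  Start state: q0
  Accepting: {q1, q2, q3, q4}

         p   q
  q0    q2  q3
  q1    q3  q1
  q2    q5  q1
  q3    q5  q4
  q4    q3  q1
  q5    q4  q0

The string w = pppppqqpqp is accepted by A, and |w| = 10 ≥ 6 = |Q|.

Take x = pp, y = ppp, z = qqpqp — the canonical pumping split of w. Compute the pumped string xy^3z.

pppppppppppqqpqp

xy^3z = pp·ppp·ppp·ppp·qqpqp = pppppppppppqqpqp.
Reading y = ppp takes A from q5 back to q5, so after x·y·y·y the machine is still in q5, and z then leads to the accepting state q2. Hence pppppppppppqqpqp ∈ L(A).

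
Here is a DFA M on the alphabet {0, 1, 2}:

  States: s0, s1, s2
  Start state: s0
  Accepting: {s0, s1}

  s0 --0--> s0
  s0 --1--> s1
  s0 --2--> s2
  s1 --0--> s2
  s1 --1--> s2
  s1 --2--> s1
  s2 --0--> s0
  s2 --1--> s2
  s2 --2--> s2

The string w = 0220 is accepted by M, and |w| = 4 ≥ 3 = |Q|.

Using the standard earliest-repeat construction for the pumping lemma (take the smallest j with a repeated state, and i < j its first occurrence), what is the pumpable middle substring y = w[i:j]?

State sequence: s0 -0-> s0 -2-> s2 -2-> s2 -0-> s0
First repeat at step 1: s0 was already visited.

So i = 0, j = 1, giving x = w[0:0] = ε, y = w[0:1] = 0, z = w[1:4] = 220.
Check: |xy| = 1 ≤ 3 and |y| = 1 ≥ 1. Reading y takes M from s0 back to s0, so every xyⁱz is accepted.

0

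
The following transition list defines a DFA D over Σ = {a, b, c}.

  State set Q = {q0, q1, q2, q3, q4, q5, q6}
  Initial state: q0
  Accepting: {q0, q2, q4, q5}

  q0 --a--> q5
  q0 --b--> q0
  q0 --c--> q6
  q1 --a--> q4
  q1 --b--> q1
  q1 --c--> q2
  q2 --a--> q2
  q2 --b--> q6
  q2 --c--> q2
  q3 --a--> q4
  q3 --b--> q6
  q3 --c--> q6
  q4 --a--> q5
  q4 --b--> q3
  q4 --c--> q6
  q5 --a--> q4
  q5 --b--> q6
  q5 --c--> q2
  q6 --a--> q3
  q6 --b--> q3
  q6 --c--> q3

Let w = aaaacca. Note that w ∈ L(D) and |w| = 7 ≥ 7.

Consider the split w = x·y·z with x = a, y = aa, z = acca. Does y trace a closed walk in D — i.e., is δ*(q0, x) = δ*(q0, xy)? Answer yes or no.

State sequence: q0 -a-> q5 -a-> q4 -a-> q5

After x (step 1): q5. After xy (step 3): q5.
They match, so y = aa drives D around a cycle from q5 back to itself; pumping y any number of times keeps D in q5 before reading z, and xyⁱz ∈ L(D) for every i ≥ 0.

yes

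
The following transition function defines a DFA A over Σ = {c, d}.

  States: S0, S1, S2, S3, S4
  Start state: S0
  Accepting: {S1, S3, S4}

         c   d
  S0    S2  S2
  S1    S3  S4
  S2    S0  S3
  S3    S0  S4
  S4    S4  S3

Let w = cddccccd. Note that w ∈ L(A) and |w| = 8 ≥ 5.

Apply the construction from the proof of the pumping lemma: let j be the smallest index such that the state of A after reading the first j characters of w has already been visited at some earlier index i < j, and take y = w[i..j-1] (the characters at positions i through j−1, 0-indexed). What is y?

c

State sequence: S0 -c-> S2 -d-> S3 -d-> S4 -c-> S4 -c-> S4 -c-> S4 -c-> S4 -d-> S3
First repeat at step 4: S4 was already visited.

So i = 3, j = 4, giving x = w[0:3] = cdd, y = w[3:4] = c, z = w[4:8] = cccd.
Check: |xy| = 4 ≤ 5 and |y| = 1 ≥ 1. Reading y takes A from S4 back to S4, so every xyⁱz is accepted.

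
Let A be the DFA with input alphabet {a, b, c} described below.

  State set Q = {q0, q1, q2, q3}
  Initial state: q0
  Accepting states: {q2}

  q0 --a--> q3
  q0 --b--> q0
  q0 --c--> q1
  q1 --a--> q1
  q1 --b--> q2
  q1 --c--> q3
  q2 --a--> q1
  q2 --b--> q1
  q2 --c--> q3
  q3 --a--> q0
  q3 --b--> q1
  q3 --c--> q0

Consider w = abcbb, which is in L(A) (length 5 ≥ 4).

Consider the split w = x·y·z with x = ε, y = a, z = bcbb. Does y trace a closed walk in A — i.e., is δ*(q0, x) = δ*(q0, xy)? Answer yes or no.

no

State sequence: q0 -a-> q3

After x (step 0): q0. After xy (step 1): q3.
They differ (q0 ≠ q3), so y is not a cycle from the state after x; this split is not the one the pumping-lemma construction produces, and pumping y need not keep the string in L(A).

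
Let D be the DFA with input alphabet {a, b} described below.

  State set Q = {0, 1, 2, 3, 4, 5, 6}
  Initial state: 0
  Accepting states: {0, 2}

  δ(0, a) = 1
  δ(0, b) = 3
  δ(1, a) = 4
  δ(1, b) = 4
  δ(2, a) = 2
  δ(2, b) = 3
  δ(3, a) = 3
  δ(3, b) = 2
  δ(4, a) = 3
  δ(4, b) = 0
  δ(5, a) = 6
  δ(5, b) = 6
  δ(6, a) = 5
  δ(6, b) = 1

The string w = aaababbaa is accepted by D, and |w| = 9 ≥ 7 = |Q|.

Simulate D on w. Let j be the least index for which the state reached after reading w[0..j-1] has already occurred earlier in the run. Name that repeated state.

2

State sequence: 0 -a-> 1 -a-> 4 -a-> 3 -b-> 2 -a-> 2 -b-> 3 -b-> 2 -a-> 2 -a-> 2
First repeat at step 5: 2 was already visited.

The earliest repeat is at step j = 5: D is in 2, which it already visited at step i = 4.
Pumping length from the standard proof: p = 7 (the number of states). The repeated state found above gives |xy| = j ≤ 7 and |y| = j − i ≥ 1.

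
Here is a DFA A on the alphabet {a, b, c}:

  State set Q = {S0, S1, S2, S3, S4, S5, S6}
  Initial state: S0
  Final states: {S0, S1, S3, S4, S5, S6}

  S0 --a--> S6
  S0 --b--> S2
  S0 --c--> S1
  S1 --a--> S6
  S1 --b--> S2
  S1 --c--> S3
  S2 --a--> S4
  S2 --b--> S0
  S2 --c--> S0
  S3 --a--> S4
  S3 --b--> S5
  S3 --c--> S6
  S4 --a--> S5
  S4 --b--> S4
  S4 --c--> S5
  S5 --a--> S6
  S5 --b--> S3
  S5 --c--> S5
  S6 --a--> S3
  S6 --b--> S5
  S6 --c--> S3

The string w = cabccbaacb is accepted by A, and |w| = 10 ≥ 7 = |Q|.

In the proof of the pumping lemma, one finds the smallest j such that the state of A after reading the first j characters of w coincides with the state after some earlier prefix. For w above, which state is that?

State sequence: S0 -c-> S1 -a-> S6 -b-> S5 -c-> S5 -c-> S5 -b-> S3 -a-> S4 -a-> S5 -c-> S5 -b-> S3
First repeat at step 4: S5 was already visited.

The earliest repeat is at step j = 4: A is in S5, which it already visited at step i = 3.
The DFA has 7 states, so the proof of the pumping lemma guarantees a repeated state among the first 7+1 visited; the segment between the two visits is the pumpable y.

S5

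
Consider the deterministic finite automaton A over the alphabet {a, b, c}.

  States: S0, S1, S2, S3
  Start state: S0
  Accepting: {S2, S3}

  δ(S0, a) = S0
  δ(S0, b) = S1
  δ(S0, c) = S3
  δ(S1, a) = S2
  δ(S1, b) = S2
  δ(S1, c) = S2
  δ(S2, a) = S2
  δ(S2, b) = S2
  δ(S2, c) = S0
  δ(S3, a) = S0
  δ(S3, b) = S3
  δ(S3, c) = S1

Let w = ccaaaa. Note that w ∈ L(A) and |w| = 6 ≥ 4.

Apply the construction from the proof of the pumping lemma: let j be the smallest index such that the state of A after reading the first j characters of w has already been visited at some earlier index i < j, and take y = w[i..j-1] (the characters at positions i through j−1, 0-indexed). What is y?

State sequence: S0 -c-> S3 -c-> S1 -a-> S2 -a-> S2 -a-> S2 -a-> S2
First repeat at step 4: S2 was already visited.

So i = 3, j = 4, giving x = w[0:3] = cca, y = w[3:4] = a, z = w[4:6] = aa.
Check: |xy| = 4 ≤ 4 and |y| = 1 ≥ 1. Reading y takes A from S2 back to S2, so every xyⁱz is accepted.
Since A has 4 states, any run of length ≥ 4 visits 4+1 states, so by pigeonhole some state repeats within the first 4 steps — that repeat gives the pumpable loop.

a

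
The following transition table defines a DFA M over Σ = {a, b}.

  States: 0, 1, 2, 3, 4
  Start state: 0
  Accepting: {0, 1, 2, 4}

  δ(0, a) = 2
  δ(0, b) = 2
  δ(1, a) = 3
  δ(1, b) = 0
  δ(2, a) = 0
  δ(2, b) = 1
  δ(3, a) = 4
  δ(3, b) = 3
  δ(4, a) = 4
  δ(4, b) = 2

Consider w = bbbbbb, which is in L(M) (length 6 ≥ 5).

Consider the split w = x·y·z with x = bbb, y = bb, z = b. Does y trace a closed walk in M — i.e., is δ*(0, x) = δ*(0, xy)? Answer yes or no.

no

Run of M on the first 5 characters of w = b b b b b:
  step 0: 0  (start)
  step 1: 2  (read b: 0→2)
  step 2: 1  (read b: 2→1)
  step 3: 0  (read b: 1→0)
  step 4: 2  (read b: 0→2)
  step 5: 1  (read b: 2→1)

After x (step 3): 0. After xy (step 5): 1.
They differ (0 ≠ 1), so y is not a cycle from the state after x; this split is not the one the pumping-lemma construction produces, and pumping y need not keep the string in L(M).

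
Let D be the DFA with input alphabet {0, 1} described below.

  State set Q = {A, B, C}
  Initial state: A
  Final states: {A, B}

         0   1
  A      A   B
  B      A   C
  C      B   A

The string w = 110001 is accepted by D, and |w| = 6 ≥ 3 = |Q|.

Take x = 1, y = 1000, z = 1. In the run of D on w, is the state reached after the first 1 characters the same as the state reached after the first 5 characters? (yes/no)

no

Run of D on the first 5 characters of w = 1 1 0 0 0:
  step 0: A  (start)
  step 1: B  (read 1: A→B)
  step 2: C  (read 1: B→C)
  step 3: B  (read 0: C→B)
  step 4: A  (read 0: B→A)
  step 5: A  (read 0: A→A)

After x (step 1): B. After xy (step 5): A.
They differ (B ≠ A), so y is not a cycle from the state after x; this split is not the one the pumping-lemma construction produces, and pumping y need not keep the string in L(D).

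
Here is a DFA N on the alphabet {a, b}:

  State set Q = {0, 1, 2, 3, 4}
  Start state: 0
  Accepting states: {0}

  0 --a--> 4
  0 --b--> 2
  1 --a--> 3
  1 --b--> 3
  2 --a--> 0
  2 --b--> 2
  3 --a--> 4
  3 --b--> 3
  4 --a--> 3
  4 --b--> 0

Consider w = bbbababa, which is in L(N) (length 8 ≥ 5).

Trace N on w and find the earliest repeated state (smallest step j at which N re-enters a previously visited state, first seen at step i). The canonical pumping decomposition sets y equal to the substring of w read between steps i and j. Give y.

b

State sequence: 0 -b-> 2 -b-> 2 -b-> 2 -a-> 0 -b-> 2 -a-> 0 -b-> 2 -a-> 0
First repeat at step 2: 2 was already visited.

So i = 1, j = 2, giving x = w[0:1] = b, y = w[1:2] = b, z = w[2:8] = bababa.
Check: |xy| = 2 ≤ 5 and |y| = 1 ≥ 1. Reading y takes N from 2 back to 2, so every xyⁱz is accepted.
The DFA has 5 states, so the proof of the pumping lemma guarantees a repeated state among the first 5+1 visited; the segment between the two visits is the pumpable y.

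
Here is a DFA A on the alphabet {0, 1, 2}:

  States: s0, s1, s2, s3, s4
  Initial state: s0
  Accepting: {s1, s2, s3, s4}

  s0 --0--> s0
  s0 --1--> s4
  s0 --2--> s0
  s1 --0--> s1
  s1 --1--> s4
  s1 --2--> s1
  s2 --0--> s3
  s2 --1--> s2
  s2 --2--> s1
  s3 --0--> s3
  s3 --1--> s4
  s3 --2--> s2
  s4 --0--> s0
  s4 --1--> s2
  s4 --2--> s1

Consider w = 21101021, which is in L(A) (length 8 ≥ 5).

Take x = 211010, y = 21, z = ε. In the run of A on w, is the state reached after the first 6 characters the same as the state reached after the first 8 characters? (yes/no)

no

Run of A on the first 8 characters of w = 2 1 1 0 1 0 2 1:
  step 0: s0  (start)
  step 1: s0  (read 2: s0→s0)
  step 2: s4  (read 1: s0→s4)
  step 3: s2  (read 1: s4→s2)
  step 4: s3  (read 0: s2→s3)
  step 5: s4  (read 1: s3→s4)
  step 6: s0  (read 0: s4→s0)
  step 7: s0  (read 2: s0→s0)
  step 8: s4  (read 1: s0→s4)

After x (step 6): s0. After xy (step 8): s4.
They differ (s0 ≠ s4), so y is not a cycle from the state after x; this split is not the one the pumping-lemma construction produces, and pumping y need not keep the string in L(A).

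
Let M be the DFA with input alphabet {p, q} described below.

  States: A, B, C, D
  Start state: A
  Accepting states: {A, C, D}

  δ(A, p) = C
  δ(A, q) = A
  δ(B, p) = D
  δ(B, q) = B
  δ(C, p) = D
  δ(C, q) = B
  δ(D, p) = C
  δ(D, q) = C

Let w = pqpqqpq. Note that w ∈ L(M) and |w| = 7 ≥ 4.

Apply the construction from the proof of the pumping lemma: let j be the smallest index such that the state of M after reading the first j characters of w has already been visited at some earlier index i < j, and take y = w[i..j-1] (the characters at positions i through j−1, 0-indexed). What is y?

qpq

Run of M on w = p q p q q p q:
  step 0: A  (start)
  step 1: C  (read p: A→C)
  step 2: B  (read q: C→B)
  step 3: D  (read p: B→D)
  step 4: C  (read q: D→C)   ← first repeat (C seen earlier)
  step 5: B  (read q: C→B)
  step 6: D  (read p: B→D)
  step 7: C  (read q: D→C)

So i = 1, j = 4, giving x = w[0:1] = p, y = w[1:4] = qpq, z = w[4:7] = qpq.
Check: |xy| = 4 ≤ 4 and |y| = 3 ≥ 1. Reading y takes M from C back to C, so every xyⁱz is accepted.
The DFA has 4 states, so the proof of the pumping lemma guarantees a repeated state among the first 4+1 visited; the segment between the two visits is the pumpable y.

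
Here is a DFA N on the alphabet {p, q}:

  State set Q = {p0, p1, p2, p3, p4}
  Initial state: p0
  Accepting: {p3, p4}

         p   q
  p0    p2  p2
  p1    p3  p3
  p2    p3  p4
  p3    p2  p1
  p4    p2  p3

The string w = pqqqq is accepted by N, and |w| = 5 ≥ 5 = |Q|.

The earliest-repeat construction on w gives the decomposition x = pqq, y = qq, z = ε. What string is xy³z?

pqqqqqqqq

xy^3z = pqq·qq·qq·qq·ε = pqqqqqqqq.
Reading y = qq takes N from p3 back to p3, so after x·y·y·y the machine is still in p3, and z then leads to the accepting state p3. Hence pqqqqqqqq ∈ L(N).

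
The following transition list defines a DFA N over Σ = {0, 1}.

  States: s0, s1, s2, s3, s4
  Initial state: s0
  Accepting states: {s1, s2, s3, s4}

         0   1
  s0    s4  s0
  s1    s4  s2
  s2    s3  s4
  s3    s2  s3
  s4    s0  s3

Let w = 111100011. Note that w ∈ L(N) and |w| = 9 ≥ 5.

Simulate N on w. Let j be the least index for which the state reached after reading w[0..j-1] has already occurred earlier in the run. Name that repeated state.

Run of N on w = 1 1 1 1 0 0 0 1 1:
  step 0: s0  (start)
  step 1: s0  (read 1: s0→s0)   ← first repeat (s0 seen earlier)
  step 2: s0  (read 1: s0→s0)
  step 3: s0  (read 1: s0→s0)
  step 4: s0  (read 1: s0→s0)
  step 5: s4  (read 0: s0→s4)
  step 6: s0  (read 0: s4→s0)
  step 7: s4  (read 0: s0→s4)
  step 8: s3  (read 1: s4→s3)
  step 9: s3  (read 1: s3→s3)

The earliest repeat is at step j = 1: N is in s0, which it already visited at step i = 0.

s0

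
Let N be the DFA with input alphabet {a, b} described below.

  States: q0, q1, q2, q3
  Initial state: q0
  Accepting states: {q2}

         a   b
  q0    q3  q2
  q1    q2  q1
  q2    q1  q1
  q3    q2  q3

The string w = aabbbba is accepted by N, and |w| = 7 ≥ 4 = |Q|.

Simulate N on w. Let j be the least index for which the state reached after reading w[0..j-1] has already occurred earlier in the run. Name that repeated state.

q1

State sequence: q0 -a-> q3 -a-> q2 -b-> q1 -b-> q1 -b-> q1 -b-> q1 -a-> q2
First repeat at step 4: q1 was already visited.

The earliest repeat is at step j = 4: N is in q1, which it already visited at step i = 3.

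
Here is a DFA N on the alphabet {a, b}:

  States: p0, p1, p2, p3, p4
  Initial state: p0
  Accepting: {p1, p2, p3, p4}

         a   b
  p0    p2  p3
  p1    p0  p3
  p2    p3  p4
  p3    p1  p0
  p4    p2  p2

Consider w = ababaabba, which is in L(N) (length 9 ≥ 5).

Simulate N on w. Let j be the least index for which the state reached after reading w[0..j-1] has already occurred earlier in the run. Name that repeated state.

p2

Run of N on w = a b a b a a b b a:
  step 0: p0  (start)
  step 1: p2  (read a: p0→p2)
  step 2: p4  (read b: p2→p4)
  step 3: p2  (read a: p4→p2)   ← first repeat (p2 seen earlier)
  step 4: p4  (read b: p2→p4)
  step 5: p2  (read a: p4→p2)
  step 6: p3  (read a: p2→p3)
  step 7: p0  (read b: p3→p0)
  step 8: p3  (read b: p0→p3)
  step 9: p1  (read a: p3→p1)

The earliest repeat is at step j = 3: N is in p2, which it already visited at step i = 1.
Since N has 5 states, any run of length ≥ 5 visits 5+1 states, so by pigeonhole some state repeats within the first 5 steps — that repeat gives the pumpable loop.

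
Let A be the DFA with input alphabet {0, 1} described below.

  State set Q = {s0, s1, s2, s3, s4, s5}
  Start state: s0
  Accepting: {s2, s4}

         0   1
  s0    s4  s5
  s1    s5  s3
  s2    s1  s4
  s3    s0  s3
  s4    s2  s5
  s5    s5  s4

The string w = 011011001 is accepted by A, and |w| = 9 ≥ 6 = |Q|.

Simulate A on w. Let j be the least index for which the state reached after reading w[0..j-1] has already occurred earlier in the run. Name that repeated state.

Run of A on w = 0 1 1 0 1 1 0 0 1:
  step 0: s0  (start)
  step 1: s4  (read 0: s0→s4)
  step 2: s5  (read 1: s4→s5)
  step 3: s4  (read 1: s5→s4)   ← first repeat (s4 seen earlier)
  step 4: s2  (read 0: s4→s2)
  step 5: s4  (read 1: s2→s4)
  step 6: s5  (read 1: s4→s5)
  step 7: s5  (read 0: s5→s5)
  step 8: s5  (read 0: s5→s5)
  step 9: s4  (read 1: s5→s4)

The earliest repeat is at step j = 3: A is in s4, which it already visited at step i = 1.
Since A has 6 states, any run of length ≥ 6 visits 6+1 states, so by pigeonhole some state repeats within the first 6 steps — that repeat gives the pumpable loop.

s4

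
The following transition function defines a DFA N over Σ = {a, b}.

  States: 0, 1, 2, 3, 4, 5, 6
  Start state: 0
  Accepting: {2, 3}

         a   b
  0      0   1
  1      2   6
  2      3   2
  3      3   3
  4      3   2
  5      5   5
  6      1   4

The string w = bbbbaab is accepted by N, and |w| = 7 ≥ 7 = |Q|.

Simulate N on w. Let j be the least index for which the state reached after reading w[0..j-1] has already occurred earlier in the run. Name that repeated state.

State sequence: 0 -b-> 1 -b-> 6 -b-> 4 -b-> 2 -a-> 3 -a-> 3 -b-> 3
First repeat at step 6: 3 was already visited.

The earliest repeat is at step j = 6: N is in 3, which it already visited at step i = 5.
With |Q| = 7, pigeonhole forces a state repeat no later than step 7; the substring read between the first and second visits to that state can be pumped.

3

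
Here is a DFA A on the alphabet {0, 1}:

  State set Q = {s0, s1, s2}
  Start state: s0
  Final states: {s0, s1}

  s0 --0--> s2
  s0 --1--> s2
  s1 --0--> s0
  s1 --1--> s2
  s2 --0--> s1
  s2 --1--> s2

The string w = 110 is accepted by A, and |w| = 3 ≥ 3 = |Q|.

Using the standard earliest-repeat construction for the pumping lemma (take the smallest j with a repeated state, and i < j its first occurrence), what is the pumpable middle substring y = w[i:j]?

1

State sequence: s0 -1-> s2 -1-> s2 -0-> s1
First repeat at step 2: s2 was already visited.

So i = 1, j = 2, giving x = w[0:1] = 1, y = w[1:2] = 1, z = w[2:3] = 0.
Check: |xy| = 2 ≤ 3 and |y| = 1 ≥ 1. Reading y takes A from s2 back to s2, so every xyⁱz is accepted.
Since A has 3 states, any run of length ≥ 3 visits 3+1 states, so by pigeonhole some state repeats within the first 3 steps — that repeat gives the pumpable loop.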